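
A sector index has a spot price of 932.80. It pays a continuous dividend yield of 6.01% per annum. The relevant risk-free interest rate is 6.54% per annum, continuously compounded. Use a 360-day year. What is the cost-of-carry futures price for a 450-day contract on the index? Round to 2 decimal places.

F = S·e^((r − q)T) = 932.80 · e^((0.0654 − 0.0601) × 450/360)
= 932.80 · e^0.006625 = 932.80 × 1.006647
F = 939.00

939.00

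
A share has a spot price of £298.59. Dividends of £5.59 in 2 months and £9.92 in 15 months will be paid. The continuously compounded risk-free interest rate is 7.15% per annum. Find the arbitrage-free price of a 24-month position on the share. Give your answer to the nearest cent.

£327.65

PV(dividends) I = 5.59·e^(−0.0715·2/12) + 9.92·e^(−0.0715·15/12)
I = 5.5238 + 9.0719 = 14.5957
F = (S − I)·e^(rT) = (298.59 − 14.5957) · e^(0.0715·24/12)
= 283.9943 · e^0.143000 = 283.9943 × 1.153730 = £327.65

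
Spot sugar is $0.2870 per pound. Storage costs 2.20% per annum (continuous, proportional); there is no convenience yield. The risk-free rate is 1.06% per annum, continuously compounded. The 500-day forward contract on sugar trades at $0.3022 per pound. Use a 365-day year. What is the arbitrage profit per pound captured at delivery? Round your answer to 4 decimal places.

$0.0021 per pound

Fair forward: F* = S·e^(carry·T), with carry = (r + u) = 0.0106 + 0.0220 = 0.0326
F* = 0.2870 · e^(0.0326 × 500/365) = 0.2870 · e^0.044658 = 0.2870 × 1.045670 = $0.3001
Market $0.3022 > fair $0.3001: forward overpriced → cash-and-carry (buy spot, short the forward).
At maturity, profit = |F_mkt − F*| = |0.3022 − 0.3001| = $0.0021 per pound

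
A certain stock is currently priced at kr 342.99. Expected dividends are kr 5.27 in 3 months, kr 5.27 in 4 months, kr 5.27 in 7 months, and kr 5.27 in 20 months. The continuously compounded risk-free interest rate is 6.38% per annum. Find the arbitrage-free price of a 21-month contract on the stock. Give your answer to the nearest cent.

kr 360.96

PV(dividends) I = 5.27·e^(−0.0638·3/12) + 5.27·e^(−0.0638·4/12) + 5.27·e^(−0.0638·7/12) + 5.27·e^(−0.0638·20/12)
I = 5.1866 + 5.1591 + 5.0775 + 4.7384 = 20.1616
F = (S − I)·e^(rT) = (342.99 − 20.1616) · e^(0.0638·21/12)
= 322.8284 · e^0.111650 = 322.8284 × 1.118121 = kr 360.96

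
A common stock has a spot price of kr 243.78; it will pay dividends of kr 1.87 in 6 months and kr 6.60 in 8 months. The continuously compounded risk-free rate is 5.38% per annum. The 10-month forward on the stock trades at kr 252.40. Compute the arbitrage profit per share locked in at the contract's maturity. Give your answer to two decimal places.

kr 6.01 per share

PV(dividends) I = 1.87·e^(−0.0538·6/12) + 6.60·e^(−0.0538·8/12) = 8.1878
Fair forward F* = (S − I)·e^(rT) = (243.78 − 8.1878)·e^0.044833 = 235.5922 × 1.045853 = 246.3948
Market kr 252.40 > fair 246.3948: forward overpriced → cash-and-carry (borrow at r, buy the stock and collect the dividends, short the forward).
Profit at T = |F_mkt − F*| = |252.40 − 246.3948| = kr 6.01 per share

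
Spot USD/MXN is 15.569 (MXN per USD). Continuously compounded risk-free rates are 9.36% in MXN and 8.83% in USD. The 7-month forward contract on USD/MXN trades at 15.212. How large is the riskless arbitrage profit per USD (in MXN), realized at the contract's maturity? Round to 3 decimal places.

0.405 per USD (in MXN)

Fair forward: F* = S·e^(carry·T), with carry = (r_MXN − r_USD) = 0.0936 − 0.0883 = 0.0053
F* = 15.569 · e^(0.0053 × 7/12) = 15.569 · e^0.003092 = 15.569 × 1.003097 = 15.6172
Market 15.212 < fair 15.6172: forward underpriced → reverse cash-and-carry (short spot, go long the forward).
At maturity, profit = |F_mkt − F*| = |15.212 − 15.6172| = 0.405 per USD (in MXN)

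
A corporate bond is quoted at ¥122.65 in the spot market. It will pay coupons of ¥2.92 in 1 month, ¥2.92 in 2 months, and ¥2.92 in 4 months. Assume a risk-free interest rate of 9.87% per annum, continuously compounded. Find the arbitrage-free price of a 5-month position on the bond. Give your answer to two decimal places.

¥118.84

PV(coupons) I = 2.92·e^(−0.0987·1/12) + 2.92·e^(−0.0987·2/12) + 2.92·e^(−0.0987·4/12)
I = 2.8961 + 2.8724 + 2.8255 = 8.5940
F = (S − I)·e^(rT) = (122.65 − 8.5940) · e^(0.0987·5/12)
= 114.0560 · e^0.041125 = 114.0560 × 1.041982 = ¥118.84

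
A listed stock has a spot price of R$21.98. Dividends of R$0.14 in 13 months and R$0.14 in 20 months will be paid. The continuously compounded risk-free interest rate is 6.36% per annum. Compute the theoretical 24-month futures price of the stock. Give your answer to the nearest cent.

R$24.67

PV(dividends) I = 0.14·e^(−0.0636·13/12) + 0.14·e^(−0.0636·20/12)
I = 0.1307 + 0.1259 = 0.2566
F = (S − I)·e^(rT) = (21.98 − 0.2566) · e^(0.0636·24/12)
= 21.7234 · e^0.127200 = 21.7234 × 1.135644 = R$24.67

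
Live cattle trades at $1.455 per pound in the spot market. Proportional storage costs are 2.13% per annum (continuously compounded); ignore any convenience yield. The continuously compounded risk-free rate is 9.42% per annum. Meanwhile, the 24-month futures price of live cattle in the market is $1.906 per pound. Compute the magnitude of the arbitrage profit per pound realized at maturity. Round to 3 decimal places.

Fair futures: F* = S·e^(carry·T), with carry = (r + u) = 0.0942 + 0.0213 = 0.1155
F* = 1.455 · e^(0.1155 × 24/12) = 1.455 · e^0.231000 = 1.455 × 1.259859 = $1.8331
Market $1.906 > fair $1.8331: forward overpriced → cash-and-carry (buy spot, short the forward).
At maturity, profit = |F_mkt − F*| = |1.906 − 1.8331| = $0.073 per pound

$0.073 per pound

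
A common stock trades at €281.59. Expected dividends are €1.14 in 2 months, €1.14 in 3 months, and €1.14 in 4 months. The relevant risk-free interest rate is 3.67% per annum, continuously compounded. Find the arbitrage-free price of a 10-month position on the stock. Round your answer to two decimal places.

PV(dividends) I = 1.14·e^(−0.0367·2/12) + 1.14·e^(−0.0367·3/12) + 1.14·e^(−0.0367·4/12)
I = 1.1330 + 1.1296 + 1.1261 = 3.3887
F = (S − I)·e^(rT) = (281.59 − 3.3887) · e^(0.0367·10/12)
= 278.2013 · e^0.030583 = 278.2013 × 1.031055 = €286.84

€286.84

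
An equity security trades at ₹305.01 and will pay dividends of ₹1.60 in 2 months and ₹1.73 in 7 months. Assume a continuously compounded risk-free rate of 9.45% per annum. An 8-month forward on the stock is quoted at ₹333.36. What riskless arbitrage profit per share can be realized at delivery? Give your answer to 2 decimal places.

₹11.94 per share

PV(dividends) I = 1.60·e^(−0.0945·2/12) + 1.73·e^(−0.0945·7/12) = 3.2122
Fair forward F* = (S − I)·e^(rT) = (305.01 − 3.2122)·e^0.063000 = 301.7978 × 1.065027 = 321.4228
Market ₹333.36 > fair 321.4228: forward overpriced → cash-and-carry (borrow at r, buy the stock and collect the dividends, short the forward).
Profit at T = |F_mkt − F*| = |333.36 − 321.4228| = ₹11.94 per share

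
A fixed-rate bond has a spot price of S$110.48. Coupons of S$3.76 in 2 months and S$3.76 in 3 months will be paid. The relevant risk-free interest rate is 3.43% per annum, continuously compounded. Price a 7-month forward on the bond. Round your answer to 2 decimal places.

PV(coupons) I = 3.76·e^(−0.0343·2/12) + 3.76·e^(−0.0343·3/12)
I = 3.7386 + 3.7279 = 7.4665
F = (S − I)·e^(rT) = (110.48 − 7.4665) · e^(0.0343·7/12)
= 103.0135 · e^0.020008 = 103.0135 × 1.020210 = S$105.10

S$105.10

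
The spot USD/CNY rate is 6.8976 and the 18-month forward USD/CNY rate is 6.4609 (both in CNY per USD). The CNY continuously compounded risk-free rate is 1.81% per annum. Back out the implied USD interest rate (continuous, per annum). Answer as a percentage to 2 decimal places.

F = S·e^((r_CNY − r_USD)T) ⇒ r_USD = r_CNY − ln(F/S)/T
ln(6.4609/6.8976) = -0.065405; /(18/12) = -0.043603
r_USD = 0.0181 + 0.043603 = 0.061703
r_USD = 6.17%

6.17%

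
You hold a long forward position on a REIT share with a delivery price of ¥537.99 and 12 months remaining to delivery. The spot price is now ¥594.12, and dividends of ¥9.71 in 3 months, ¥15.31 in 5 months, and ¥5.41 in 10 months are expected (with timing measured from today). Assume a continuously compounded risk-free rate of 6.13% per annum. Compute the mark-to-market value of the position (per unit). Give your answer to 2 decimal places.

¥58.49

PV(remaining dividends) I = 9.71·e^(−0.0613·3/12) + 15.31·e^(−0.0613·5/12) + 5.41·e^(−0.0613·10/12) = 29.6268
Current forward F = (S − I)·e^(rT) = (594.12 − 29.6268)·e^(0.0613·12/12) = 564.4932 × 1.063218 = 600.1793
Value (long) = (F − K)·e^(−rT) = (600.1793 − 537.99) × 0.940541 = 58.4916
Value = ¥58.49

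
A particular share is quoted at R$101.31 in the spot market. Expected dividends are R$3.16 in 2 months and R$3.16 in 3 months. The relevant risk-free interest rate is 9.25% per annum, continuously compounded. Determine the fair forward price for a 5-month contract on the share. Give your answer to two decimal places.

PV(dividends) I = 3.16·e^(−0.0925·2/12) + 3.16·e^(−0.0925·3/12)
I = 3.1117 + 3.0878 = 6.1995
F = (S − I)·e^(rT) = (101.31 − 6.1995) · e^(0.0925·5/12)
= 95.1105 · e^0.038542 = 95.1105 × 1.039294 = R$98.85

R$98.85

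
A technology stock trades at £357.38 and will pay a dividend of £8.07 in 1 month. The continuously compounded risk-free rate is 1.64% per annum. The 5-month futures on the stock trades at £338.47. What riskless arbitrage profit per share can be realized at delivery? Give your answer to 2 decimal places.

£13.25 per share

PV(dividends) I = 8.07·e^(−0.0164·1/12) = 8.0590
Fair futures F* = (S − I)·e^(rT) = (357.38 − 8.0590)·e^0.006833 = 349.3210 × 1.006856 = 351.7159
Market £338.47 < fair 351.7159: forward underpriced → reverse cash-and-carry (short the stock, invest proceeds at r, pay the dividends, go long the forward).
Profit at T = |F_mkt − F*| = |338.47 − 351.7159| = £13.25 per share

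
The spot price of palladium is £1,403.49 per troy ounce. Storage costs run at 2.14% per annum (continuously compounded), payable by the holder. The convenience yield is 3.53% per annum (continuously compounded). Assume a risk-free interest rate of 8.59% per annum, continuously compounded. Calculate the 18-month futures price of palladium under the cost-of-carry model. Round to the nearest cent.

£1,563.55 per troy ounce

Net carry = r + u − y = 0.0859 + 0.0214 − 0.0353 = 0.0720
F = S·e^((r+u−y)T) = 1403.49 · e^(0.0720 × 18/12) = 1403.49 · e^0.10800000
= 1403.49 × 1.11404775 = £1,563.55 per troy ounce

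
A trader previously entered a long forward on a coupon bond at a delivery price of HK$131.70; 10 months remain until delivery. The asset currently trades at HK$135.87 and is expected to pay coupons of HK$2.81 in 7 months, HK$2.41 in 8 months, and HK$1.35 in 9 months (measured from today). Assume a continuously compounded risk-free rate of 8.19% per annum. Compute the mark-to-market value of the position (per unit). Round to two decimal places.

HK$6.63

PV(remaining coupons) I = 2.81·e^(−0.0819·7/12) + 2.41·e^(−0.0819·8/12) + 1.35·e^(−0.0819·9/12) = 6.2304
Current forward F = (S − I)·e^(rT) = (135.87 − 6.2304)·e^(0.0819·10/12) = 129.6396 × 1.070633 = 138.7964
Value (long) = (F − K)·e^(−rT) = (138.7964 − 131.70) × 0.934027 = 6.6282
Value = HK$6.63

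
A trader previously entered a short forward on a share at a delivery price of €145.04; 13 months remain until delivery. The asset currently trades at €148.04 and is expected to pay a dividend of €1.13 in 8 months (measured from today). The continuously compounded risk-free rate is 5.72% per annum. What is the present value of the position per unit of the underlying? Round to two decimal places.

PV(remaining dividends) I = 1.13·e^(−0.0572·8/12) = 1.0877
Current forward F = (S − I)·e^(rT) = (148.04 − 1.0877)·e^(0.0572·13/12) = 146.9523 × 1.063927 = 156.3465
Value (long) = (F − K)·e^(−rT) = (156.3465 − 145.04) × 0.939914 = 10.6271
Short position value = −(long value) = -€10.63

-€10.63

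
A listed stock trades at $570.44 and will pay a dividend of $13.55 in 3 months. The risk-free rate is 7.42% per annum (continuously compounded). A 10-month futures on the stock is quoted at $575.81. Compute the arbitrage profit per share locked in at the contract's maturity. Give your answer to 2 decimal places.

PV(dividends) I = 13.55·e^(−0.0742·3/12) = 13.3010
Fair futures F* = (S − I)·e^(rT) = (570.44 − 13.3010)·e^0.061833 = 557.1390 × 1.063785 = 592.6761
Market $575.81 < fair 592.6761: forward underpriced → reverse cash-and-carry (short the stock, invest proceeds at r, pay the dividends, go long the forward).
Profit at T = |F_mkt − F*| = |575.81 − 592.6761| = $16.87 per share

$16.87 per share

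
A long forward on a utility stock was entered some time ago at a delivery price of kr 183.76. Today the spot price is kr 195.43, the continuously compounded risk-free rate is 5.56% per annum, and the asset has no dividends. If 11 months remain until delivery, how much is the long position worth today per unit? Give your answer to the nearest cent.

Current fair forward for the remaining 11 months: F = S·e^(r·T), r = 0.0556
F = 195.43 · e^(0.0556 × 11/12) = 195.43 × 1.052288 = 205.6486
Value of long forward = (F − K)·e^(−rT) = (205.6486 − 183.76) · e^(−0.0556·11/12)
= 21.8886 × 0.950310 = 20.80

kr 20.80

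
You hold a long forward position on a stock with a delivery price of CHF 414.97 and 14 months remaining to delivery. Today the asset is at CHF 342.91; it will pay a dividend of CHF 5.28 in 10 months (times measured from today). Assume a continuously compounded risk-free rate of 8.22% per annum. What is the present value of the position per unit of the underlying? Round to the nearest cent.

-CHF 39.04

PV(remaining dividends) I = 5.28·e^(−0.0822·10/12) = 4.9304
Current forward F = (S − I)·e^(rT) = (342.91 − 4.9304)·e^(0.0822·14/12) = 337.9796 × 1.100649 = 371.9969
Value (long) = (F − K)·e^(−rT) = (371.9969 − 414.97) × 0.908555 = -39.0434
Value = -CHF 39.04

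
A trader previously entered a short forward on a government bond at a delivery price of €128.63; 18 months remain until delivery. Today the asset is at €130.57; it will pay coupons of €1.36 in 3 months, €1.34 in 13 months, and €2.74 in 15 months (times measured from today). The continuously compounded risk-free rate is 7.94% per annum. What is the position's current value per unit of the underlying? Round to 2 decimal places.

-€11.34

PV(remaining coupons) I = 1.36·e^(−0.0794·3/12) + 1.34·e^(−0.0794·13/12) + 2.74·e^(−0.0794·15/12) = 5.0439
Current forward F = (S − I)·e^(rT) = (130.57 − 5.0439)·e^(0.0794·18/12) = 125.5261 × 1.126483 = 141.4030
Value (long) = (F − K)·e^(−rT) = (141.4030 − 128.63) × 0.887719 = 11.3388
Short position value = −(long value) = -€11.34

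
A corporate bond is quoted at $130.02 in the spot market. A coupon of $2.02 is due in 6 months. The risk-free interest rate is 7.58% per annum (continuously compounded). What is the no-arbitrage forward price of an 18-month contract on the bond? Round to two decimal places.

$143.50

PV(coupons) I = 2.02·e^(−0.0758·6/12)
I = 1.9449
F = (S − I)·e^(rT) = (130.02 − 1.9449) · e^(0.0758·18/12)
= 128.0751 · e^0.113700 = 128.0751 × 1.120416 = $143.50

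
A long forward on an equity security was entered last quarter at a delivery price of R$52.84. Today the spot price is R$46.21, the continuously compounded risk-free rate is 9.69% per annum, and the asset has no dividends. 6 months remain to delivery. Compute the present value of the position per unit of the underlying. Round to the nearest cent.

Current fair forward for the remaining 6 months: F = S·e^(r·T), r = 0.0969
F = 46.21 · e^(0.0969 × 6/12) = 46.21 × 1.049643 = 48.5040
Value of long forward = (F − K)·e^(−rT) = (48.5040 − 52.84) · e^(−0.0969·6/12)
= -4.3360 × 0.952705 = -4.13

-R$4.13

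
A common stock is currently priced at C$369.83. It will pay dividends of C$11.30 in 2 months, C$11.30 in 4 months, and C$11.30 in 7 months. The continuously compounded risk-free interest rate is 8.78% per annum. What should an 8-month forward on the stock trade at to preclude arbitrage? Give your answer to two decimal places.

C$357.30

PV(dividends) I = 11.30·e^(−0.0878·2/12) + 11.30·e^(−0.0878·4/12) + 11.30·e^(−0.0878·7/12)
I = 11.1358 + 10.9741 + 10.7358 = 32.8457
F = (S − I)·e^(rT) = (369.83 − 32.8457) · e^(0.0878·8/12)
= 336.9843 · e^0.058533 = 336.9843 × 1.060280 = C$357.30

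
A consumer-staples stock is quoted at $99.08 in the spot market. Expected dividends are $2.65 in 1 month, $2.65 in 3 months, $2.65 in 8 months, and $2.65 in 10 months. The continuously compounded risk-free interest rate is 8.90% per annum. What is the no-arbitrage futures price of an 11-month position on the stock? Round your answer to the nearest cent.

$96.46

PV(dividends) I = 2.65·e^(−0.0890·1/12) + 2.65·e^(−0.0890·3/12) + 2.65·e^(−0.0890·8/12) + 2.65·e^(−0.0890·10/12)
I = 2.6304 + 2.5917 + 2.4973 + 2.4606 = 10.1800
F = (S − I)·e^(rT) = (99.08 − 10.1800) · e^(0.0890·11/12)
= 88.9000 · e^0.081583 = 88.9000 × 1.085003 = $96.46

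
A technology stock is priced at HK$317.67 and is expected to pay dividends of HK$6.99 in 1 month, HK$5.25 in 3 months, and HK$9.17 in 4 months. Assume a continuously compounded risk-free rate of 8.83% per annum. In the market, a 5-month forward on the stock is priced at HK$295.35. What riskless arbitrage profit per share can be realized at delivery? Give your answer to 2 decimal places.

HK$12.46 per share

PV(dividends) I = 6.99·e^(−0.0883·1/12) + 5.25·e^(−0.0883·3/12) + 9.17·e^(−0.0883·4/12) = 20.9782
Fair forward F* = (S − I)·e^(rT) = (317.67 − 20.9782)·e^0.036792 = 296.6918 × 1.037477 = 307.8109
Market HK$295.35 < fair 307.8109: forward underpriced → reverse cash-and-carry (short the stock, invest proceeds at r, pay the dividends, go long the forward).
Profit at T = |F_mkt − F*| = |295.35 − 307.8109| = HK$12.46 per share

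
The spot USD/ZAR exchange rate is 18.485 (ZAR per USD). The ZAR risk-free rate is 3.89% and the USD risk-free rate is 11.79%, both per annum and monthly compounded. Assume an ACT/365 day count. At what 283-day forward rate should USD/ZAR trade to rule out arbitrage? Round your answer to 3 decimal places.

17.394

By covered interest parity, F = S · (1+r_ZAR/12)^(12T) / (1+r_USD/12)^(12T)
= 18.485 × 1.030570 / 1.095233 = 18.485 × 0.940960
F = 17.394 ZAR per USD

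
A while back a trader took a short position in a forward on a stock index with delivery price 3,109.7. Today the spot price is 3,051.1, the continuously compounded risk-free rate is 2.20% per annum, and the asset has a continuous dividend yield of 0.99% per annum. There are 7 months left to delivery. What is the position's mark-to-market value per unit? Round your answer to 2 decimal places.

36.52

Current fair forward for the remaining 7 months: F = S·e^((r − q)·T), (r − q) = 0.0220 − 0.0099 = 0.0121
F = 3051.1 · e^(0.0121 × 7/12) = 3051.1 × 1.00708330 = 3072.7119
Value of long forward = (F − K)·e^(−rT) = (3072.7119 − 3109.7) · e^(−0.0220·7/12)
= -36.9881 × 0.98724866 = -36.52
Short position value = −(long value) = 36.52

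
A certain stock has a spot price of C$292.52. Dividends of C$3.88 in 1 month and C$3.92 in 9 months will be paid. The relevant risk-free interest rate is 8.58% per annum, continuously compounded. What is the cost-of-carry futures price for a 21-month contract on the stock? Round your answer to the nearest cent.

C$331.16

PV(dividends) I = 3.88·e^(−0.0858·1/12) + 3.92·e^(−0.0858·9/12)
I = 3.8524 + 3.6757 = 7.5281
F = (S − I)·e^(rT) = (292.52 − 7.5281) · e^(0.0858·21/12)
= 284.9919 · e^0.150150 = 284.9919 × 1.162009 = C$331.16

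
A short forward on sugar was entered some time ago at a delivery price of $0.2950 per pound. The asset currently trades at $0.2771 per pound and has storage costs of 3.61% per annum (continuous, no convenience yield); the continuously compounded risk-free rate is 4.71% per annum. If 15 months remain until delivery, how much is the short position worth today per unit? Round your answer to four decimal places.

Current fair forward for the remaining 15 months: F = S·e^((r + u)·T), (r + u) = 0.0471 + 0.0361 = 0.0832
F = 0.2771 · e^(0.0832 × 15/12) = 0.2771 × 1.109600 = 0.3075
Value of long forward = (F − K)·e^(−rT) = (0.3075 − 0.2950) · e^(−0.0471·15/12)
= 0.0125 × 0.942825 = 0.0118
Short position value = −(long value) = -$0.0118

-$0.0118 per pound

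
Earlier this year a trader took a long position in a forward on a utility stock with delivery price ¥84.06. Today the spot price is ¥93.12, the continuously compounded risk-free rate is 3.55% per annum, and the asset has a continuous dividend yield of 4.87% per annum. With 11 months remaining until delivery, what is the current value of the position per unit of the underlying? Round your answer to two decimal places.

¥7.69

Current fair forward for the remaining 11 months: F = S·e^((r − q)·T), (r − q) = 0.0355 − 0.0487 = -0.0132
F = 93.12 · e^(-0.0132 × 11/12) = 93.12 × 0.987973 = 92.0000
Value of long forward = (F − K)·e^(−rT) = (92.0000 − 84.06) · e^(−0.0355·11/12)
= 7.9400 × 0.967982 = 7.69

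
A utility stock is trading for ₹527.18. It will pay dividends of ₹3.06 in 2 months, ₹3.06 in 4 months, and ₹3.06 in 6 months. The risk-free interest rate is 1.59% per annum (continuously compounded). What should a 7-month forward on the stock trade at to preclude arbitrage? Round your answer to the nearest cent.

PV(dividends) I = 3.06·e^(−0.0159·2/12) + 3.06·e^(−0.0159·4/12) + 3.06·e^(−0.0159·6/12)
I = 3.0519 + 3.0438 + 3.0358 = 9.1315
F = (S − I)·e^(rT) = (527.18 − 9.1315) · e^(0.0159·7/12)
= 518.0485 · e^0.009275 = 518.0485 × 1.009318 = ₹522.88

₹522.88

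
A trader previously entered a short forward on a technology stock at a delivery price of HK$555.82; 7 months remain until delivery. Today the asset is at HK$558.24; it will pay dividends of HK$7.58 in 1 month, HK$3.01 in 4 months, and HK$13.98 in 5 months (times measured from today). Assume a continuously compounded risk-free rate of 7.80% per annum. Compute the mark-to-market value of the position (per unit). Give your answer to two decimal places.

-HK$3.15

PV(remaining dividends) I = 7.58·e^(−0.0780·1/12) + 3.01·e^(−0.0780·4/12) + 13.98·e^(−0.0780·5/12) = 23.9966
Current forward F = (S − I)·e^(rT) = (558.24 − 23.9966)·e^(0.0780·7/12) = 534.2434 × 1.046551 = 559.1130
Value (long) = (F − K)·e^(−rT) = (559.1130 − 555.82) × 0.955520 = 3.1465
Short position value = −(long value) = -HK$3.15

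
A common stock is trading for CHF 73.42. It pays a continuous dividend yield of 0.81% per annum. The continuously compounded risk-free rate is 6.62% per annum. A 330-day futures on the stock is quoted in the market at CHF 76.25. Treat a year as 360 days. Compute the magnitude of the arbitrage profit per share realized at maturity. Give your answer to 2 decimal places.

CHF 1.19 per share

Fair futures: F* = S·e^(carry·T), with carry = (r − q) = 0.0662 − 0.0081 = 0.0581
F* = 73.42 · e^(0.0581 × 330/360) = 73.42 · e^0.053258 = 73.42 × 1.054702 = CHF 77.4362
Market CHF 76.25 < fair CHF 77.4362: forward underpriced → reverse cash-and-carry (short spot, go long the forward).
At maturity, profit = |F_mkt − F*| = |76.25 − 77.4362| = CHF 1.19 per share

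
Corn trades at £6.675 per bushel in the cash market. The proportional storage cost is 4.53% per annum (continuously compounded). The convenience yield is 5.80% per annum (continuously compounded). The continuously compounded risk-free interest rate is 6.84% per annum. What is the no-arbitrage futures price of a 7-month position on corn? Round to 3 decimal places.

Net carry = r + u − y = 0.0684 + 0.0453 − 0.0580 = 0.0557
F = S·e^((r+u−y)T) = 6.675 · e^(0.0557 × 7/12) = 6.675 · e^0.032492
= 6.675 × 1.033026 = £6.895 per bushel

£6.895 per bushel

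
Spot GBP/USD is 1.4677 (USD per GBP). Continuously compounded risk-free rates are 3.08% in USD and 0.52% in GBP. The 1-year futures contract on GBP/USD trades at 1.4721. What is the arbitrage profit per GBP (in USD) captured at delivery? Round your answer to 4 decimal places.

Fair futures: F* = S·e^(carry·T), with carry = (r_USD − r_GBP) = 0.0308 − 0.0052 = 0.0256
F* = 1.4677 · e^(0.0256 × 1) = 1.4677 · e^0.025600 = 1.4677 × 1.025930 = 1.5058
Market 1.4721 < fair 1.5058: forward underpriced → reverse cash-and-carry (short spot, go long the forward).
At maturity, profit = |F_mkt − F*| = |1.4721 − 1.5058| = 0.0337 per GBP (in USD)

0.0337 per GBP (in USD)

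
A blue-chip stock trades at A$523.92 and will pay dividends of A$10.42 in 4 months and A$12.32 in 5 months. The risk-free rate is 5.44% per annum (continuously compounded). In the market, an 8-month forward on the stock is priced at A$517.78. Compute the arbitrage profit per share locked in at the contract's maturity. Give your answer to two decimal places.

A$2.39 per share

PV(dividends) I = 10.42·e^(−0.0544·4/12) + 12.32·e^(−0.0544·5/12) = 22.2766
Fair forward F* = (S − I)·e^(rT) = (523.92 − 22.2766)·e^0.036267 = 501.6434 × 1.036933 = 520.1706
Market A$517.78 < fair 520.1706: forward underpriced → reverse cash-and-carry (short the stock, invest proceeds at r, pay the dividends, go long the forward).
Profit at T = |F_mkt − F*| = |517.78 − 520.1706| = A$2.39 per share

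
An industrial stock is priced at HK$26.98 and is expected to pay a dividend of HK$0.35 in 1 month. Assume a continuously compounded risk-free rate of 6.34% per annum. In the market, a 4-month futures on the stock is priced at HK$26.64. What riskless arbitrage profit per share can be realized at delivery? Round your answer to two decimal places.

HK$0.56 per share

PV(dividends) I = 0.35·e^(−0.0634·1/12) = 0.3482
Fair futures F* = (S − I)·e^(rT) = (26.98 − 0.3482)·e^0.021133 = 26.6318 × 1.021358 = 27.2006
Market HK$26.64 < fair 27.2006: forward underpriced → reverse cash-and-carry (short the stock, invest proceeds at r, pay the dividends, go long the forward).
Profit at T = |F_mkt − F*| = |26.64 − 27.2006| = HK$0.56 per share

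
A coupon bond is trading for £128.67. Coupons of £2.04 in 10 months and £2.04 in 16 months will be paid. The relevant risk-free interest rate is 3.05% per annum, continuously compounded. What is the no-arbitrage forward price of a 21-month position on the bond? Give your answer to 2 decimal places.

PV(coupons) I = 2.04·e^(−0.0305·10/12) + 2.04·e^(−0.0305·16/12)
I = 1.9888 + 1.9587 = 3.9475
F = (S − I)·e^(rT) = (128.67 − 3.9475) · e^(0.0305·21/12)
= 124.7225 · e^0.053375 = 124.7225 × 1.054825 = £131.56

£131.56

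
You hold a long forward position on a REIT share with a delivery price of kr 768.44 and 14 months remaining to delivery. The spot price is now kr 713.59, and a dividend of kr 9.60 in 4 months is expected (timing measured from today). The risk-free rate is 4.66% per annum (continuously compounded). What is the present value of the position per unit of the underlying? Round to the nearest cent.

PV(remaining dividends) I = 9.60·e^(−0.0466·4/12) = 9.4520
Current forward F = (S − I)·e^(rT) = (713.59 − 9.4520)·e^(0.0466·14/12) = 704.1380 × 1.055872 = 743.4796
Value (long) = (F − K)·e^(−rT) = (743.4796 − 768.44) × 0.947085 = -23.6396
Value = -kr 23.64

-kr 23.64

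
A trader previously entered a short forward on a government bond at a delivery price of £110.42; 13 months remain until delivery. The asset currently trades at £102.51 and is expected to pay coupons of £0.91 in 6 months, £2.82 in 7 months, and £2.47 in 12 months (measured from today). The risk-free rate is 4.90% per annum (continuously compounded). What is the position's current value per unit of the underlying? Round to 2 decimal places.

PV(remaining coupons) I = 0.91·e^(−0.0490·6/12) + 2.82·e^(−0.0490·7/12) + 2.47·e^(−0.0490·12/12) = 5.9804
Current forward F = (S − I)·e^(rT) = (102.51 − 5.9804)·e^(0.0490·13/12) = 96.5296 × 1.054518 = 101.7922
Value (long) = (F − K)·e^(−rT) = (101.7922 − 110.42) × 0.948301 = -8.1818
Short position value = −(long value) = £8.18

£8.18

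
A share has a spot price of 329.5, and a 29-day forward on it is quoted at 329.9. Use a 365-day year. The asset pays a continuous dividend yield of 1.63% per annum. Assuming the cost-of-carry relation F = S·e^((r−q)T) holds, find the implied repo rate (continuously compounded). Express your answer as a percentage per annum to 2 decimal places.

3.16%

From F = S·e^((r−q)T): (r − q) = ln(F/S)/T
ln(329.9/329.5) = ln(1.001214) = 0.001213
(r − q) = 0.001213 / (29/365) = 0.015267
r = ln(F/S)/T + q = 0.015267 + 0.0163 = 0.031567
r = 3.16%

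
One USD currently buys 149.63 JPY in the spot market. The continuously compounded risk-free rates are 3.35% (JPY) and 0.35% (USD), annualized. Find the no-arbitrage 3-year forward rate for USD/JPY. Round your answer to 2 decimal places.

F = S·e^((r_JPY − r_USD)T) = 149.63 · e^((0.0335 − 0.0035) × 3)
= 149.63 · e^0.090000 = 149.63 × 1.094174
F = 163.72 JPY per USD

163.72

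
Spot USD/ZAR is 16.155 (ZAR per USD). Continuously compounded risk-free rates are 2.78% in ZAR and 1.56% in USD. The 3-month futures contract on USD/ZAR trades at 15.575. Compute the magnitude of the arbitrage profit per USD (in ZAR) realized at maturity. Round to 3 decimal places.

Fair futures: F* = S·e^(carry·T), with carry = (r_ZAR − r_USD) = 0.0278 − 0.0156 = 0.0122
F* = 16.155 · e^(0.0122 × 3/12) = 16.155 · e^0.003050 = 16.155 × 1.003055 = 16.2044
Market 15.575 < fair 16.2044: forward underpriced → reverse cash-and-carry (short spot, go long the forward).
At maturity, profit = |F_mkt − F*| = |15.575 − 16.2044| = 0.629 per USD (in ZAR)

0.629 per USD (in ZAR)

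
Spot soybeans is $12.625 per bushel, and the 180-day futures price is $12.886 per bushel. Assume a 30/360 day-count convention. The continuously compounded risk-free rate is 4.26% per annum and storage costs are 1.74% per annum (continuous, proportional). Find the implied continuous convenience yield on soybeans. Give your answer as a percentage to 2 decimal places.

F = S·e^((r+u−y)T) ⇒ (r+u−y) = ln(F/S)/T
ln(12.886/12.625) = 0.020462; /T ⇒ 0.040924
y = r + u − ln(F/S)/T = 0.0426 + 0.0174 − 0.040924 = 0.019076
y = 1.91%

1.91%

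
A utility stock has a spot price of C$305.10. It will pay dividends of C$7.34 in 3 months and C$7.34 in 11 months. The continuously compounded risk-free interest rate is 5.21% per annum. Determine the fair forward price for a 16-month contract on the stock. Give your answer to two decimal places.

PV(dividends) I = 7.34·e^(−0.0521·3/12) + 7.34·e^(−0.0521·11/12)
I = 7.2450 + 6.9977 = 14.2427
F = (S − I)·e^(rT) = (305.10 − 14.2427) · e^(0.0521·16/12)
= 290.8573 · e^0.069467 = 290.8573 × 1.071937 = C$311.78

C$311.78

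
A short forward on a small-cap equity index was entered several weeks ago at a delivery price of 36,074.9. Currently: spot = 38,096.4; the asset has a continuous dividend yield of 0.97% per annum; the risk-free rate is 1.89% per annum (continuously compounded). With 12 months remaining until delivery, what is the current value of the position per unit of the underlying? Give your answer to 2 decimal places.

Current fair forward for the remaining 12 months: F = S·e^((r − q)·T), (r − q) = 0.0189 − 0.0097 = 0.0092
F = 38096.4 · e^(0.0092 × 12/12) = 38096.4 × 1.00924245 = 38448.5041
Value of long forward = (F − K)·e^(−rT) = (38448.5041 − 36074.9) · e^(−0.0189·12/12)
= 2373.6041 × 0.98127749 = 2329.16
Short position value = −(long value) = -2329.16

-2329.16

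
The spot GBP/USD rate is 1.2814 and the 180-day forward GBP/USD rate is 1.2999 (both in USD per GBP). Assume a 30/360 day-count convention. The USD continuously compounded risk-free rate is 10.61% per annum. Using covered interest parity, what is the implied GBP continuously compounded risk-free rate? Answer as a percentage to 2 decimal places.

F = S·e^((r_USD − r_GBP)T) ⇒ r_GBP = r_USD − ln(F/S)/T
ln(1.2999/1.2814) = 0.014334; /(180/360) = 0.028668
r_GBP = 0.1061 − 0.028668 = 0.077432
r_GBP = 7.74%

7.74%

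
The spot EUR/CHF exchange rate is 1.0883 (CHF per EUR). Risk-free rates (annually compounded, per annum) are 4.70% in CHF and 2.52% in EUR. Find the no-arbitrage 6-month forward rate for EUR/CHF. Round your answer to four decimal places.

By covered interest parity, F = S · (1+r_CHF)^T / (1+r_EUR)^T
= 1.0883 × 1.023230 / 1.012522 = 1.0883 × 1.010576
F = 1.0998 CHF per EUR

1.0998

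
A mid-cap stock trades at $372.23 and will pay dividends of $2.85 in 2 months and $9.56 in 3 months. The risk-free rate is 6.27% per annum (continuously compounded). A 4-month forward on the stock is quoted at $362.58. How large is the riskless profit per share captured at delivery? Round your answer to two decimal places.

PV(dividends) I = 2.85·e^(−0.0627·2/12) + 9.56·e^(−0.0627·3/12) = 12.2317
Fair forward F* = (S − I)·e^(rT) = (372.23 − 12.2317)·e^0.020900 = 359.9983 × 1.021120 = 367.6015
Market $362.58 < fair 367.6015: forward underpriced → reverse cash-and-carry (short the stock, invest proceeds at r, pay the dividends, go long the forward).
Profit at T = |F_mkt − F*| = |362.58 − 367.6015| = $5.02 per share

$5.02 per share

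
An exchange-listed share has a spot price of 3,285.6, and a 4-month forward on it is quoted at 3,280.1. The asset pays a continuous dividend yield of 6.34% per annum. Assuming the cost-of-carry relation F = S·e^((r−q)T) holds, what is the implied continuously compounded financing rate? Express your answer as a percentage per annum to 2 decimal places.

5.84%

From F = S·e^((r−q)T): (r − q) = ln(F/S)/T
ln(3280.1/3285.6) = ln(0.998326) = -0.001675
(r − q) = -0.001675 / (4/12) = -0.005025
r = ln(F/S)/T + q = -0.005025 + 0.0634 = 0.058375
r = 5.84%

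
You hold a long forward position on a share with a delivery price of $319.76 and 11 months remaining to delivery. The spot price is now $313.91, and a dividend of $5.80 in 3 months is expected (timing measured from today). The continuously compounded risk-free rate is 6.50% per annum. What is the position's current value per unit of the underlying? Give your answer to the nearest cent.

PV(remaining dividends) I = 5.80·e^(−0.0650·3/12) = 5.7065
Current forward F = (S − I)·e^(rT) = (313.91 − 5.7065)·e^(0.0650·11/12) = 308.2035 × 1.061394 = 327.1253
Value (long) = (F − K)·e^(−rT) = (327.1253 − 319.76) × 0.942157 = 6.9393
Value = $6.94

$6.94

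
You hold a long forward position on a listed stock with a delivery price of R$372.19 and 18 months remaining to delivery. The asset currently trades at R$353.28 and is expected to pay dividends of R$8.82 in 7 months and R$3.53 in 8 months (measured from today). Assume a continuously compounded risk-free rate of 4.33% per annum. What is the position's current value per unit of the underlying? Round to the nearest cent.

-R$7.53

PV(remaining dividends) I = 8.82·e^(−0.0433·7/12) + 3.53·e^(−0.0433·8/12) = 12.0296
Current forward F = (S − I)·e^(rT) = (353.28 − 12.0296)·e^(0.0433·18/12) = 341.2504 × 1.067106 = 364.1503
Value (long) = (F − K)·e^(−rT) = (364.1503 − 372.19) × 0.937114 = -7.5341
Value = -R$7.53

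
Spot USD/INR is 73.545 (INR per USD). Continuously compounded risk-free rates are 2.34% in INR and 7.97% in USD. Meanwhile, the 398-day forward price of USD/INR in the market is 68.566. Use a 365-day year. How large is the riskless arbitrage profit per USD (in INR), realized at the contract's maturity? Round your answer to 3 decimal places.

0.600 per USD (in INR)

Fair forward: F* = S·e^(carry·T), with carry = (r_INR − r_USD) = 0.0234 − 0.0797 = -0.0563
F* = 73.545 · e^(-0.0563 × 398/365) = 73.545 · e^-0.061390 = 73.545 × 0.940456 = 69.1658
Market 68.566 < fair 69.1658: forward underpriced → reverse cash-and-carry (short spot, go long the forward).
At maturity, profit = |F_mkt − F*| = |68.566 − 69.1658| = 0.600 per USD (in INR)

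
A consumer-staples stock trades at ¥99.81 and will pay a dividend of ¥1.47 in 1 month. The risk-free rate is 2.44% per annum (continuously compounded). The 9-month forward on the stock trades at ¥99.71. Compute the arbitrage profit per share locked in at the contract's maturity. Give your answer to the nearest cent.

¥0.45 per share

PV(dividends) I = 1.47·e^(−0.0244·1/12) = 1.4670
Fair forward F* = (S − I)·e^(rT) = (99.81 − 1.4670)·e^0.018300 = 98.3430 × 1.018468 = 100.1592
Market ¥99.71 < fair 100.1592: forward underpriced → reverse cash-and-carry (short the stock, invest proceeds at r, pay the dividends, go long the forward).
Profit at T = |F_mkt − F*| = |99.71 − 100.1592| = ¥0.45 per share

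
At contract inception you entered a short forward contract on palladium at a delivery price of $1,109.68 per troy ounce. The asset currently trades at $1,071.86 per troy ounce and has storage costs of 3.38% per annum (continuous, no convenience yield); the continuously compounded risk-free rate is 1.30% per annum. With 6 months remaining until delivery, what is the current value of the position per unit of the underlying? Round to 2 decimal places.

$12.36 per troy ounce

Current fair forward for the remaining 6 months: F = S·e^((r + u)·T), (r + u) = 0.0130 + 0.0338 = 0.0468
F = 1071.86 · e^(0.0468 × 6/12) = 1071.86 × 1.02367593 = 1097.2373
Value of long forward = (F − K)·e^(−rT) = (1097.2373 − 1109.68) · e^(−0.0130·6/12)
= -12.4427 × 0.99352108 = -12.36
Short position value = −(long value) = $12.36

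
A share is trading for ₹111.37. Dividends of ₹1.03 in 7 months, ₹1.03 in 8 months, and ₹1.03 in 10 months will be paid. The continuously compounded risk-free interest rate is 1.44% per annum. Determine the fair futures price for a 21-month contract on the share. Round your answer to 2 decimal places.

PV(dividends) I = 1.03·e^(−0.0144·7/12) + 1.03·e^(−0.0144·8/12) + 1.03·e^(−0.0144·10/12)
I = 1.0214 + 1.0202 + 1.0177 = 3.0593
F = (S − I)·e^(rT) = (111.37 − 3.0593) · e^(0.0144·21/12)
= 108.3107 · e^0.025200 = 108.3107 × 1.025520 = ₹111.07

₹111.07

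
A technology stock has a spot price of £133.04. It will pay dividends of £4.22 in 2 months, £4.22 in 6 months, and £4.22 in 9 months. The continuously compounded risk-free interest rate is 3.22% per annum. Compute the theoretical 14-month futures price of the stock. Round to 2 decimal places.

£125.19

PV(dividends) I = 4.22·e^(−0.0322·2/12) + 4.22·e^(−0.0322·6/12) + 4.22·e^(−0.0322·9/12)
I = 4.1974 + 4.1526 + 4.1193 = 12.4693
F = (S − I)·e^(rT) = (133.04 − 12.4693) · e^(0.0322·14/12)
= 120.5707 · e^0.037567 = 120.5707 × 1.038282 = £125.19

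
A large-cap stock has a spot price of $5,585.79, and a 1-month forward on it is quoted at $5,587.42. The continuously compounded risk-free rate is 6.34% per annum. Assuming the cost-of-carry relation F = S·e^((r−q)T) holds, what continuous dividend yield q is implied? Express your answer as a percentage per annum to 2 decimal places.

From F = S·e^((r−q)T): (r − q) = ln(F/S)/T
ln(5587.42/5585.79) = ln(1.000292) = 0.000292
(r − q) = 0.000292 / (1/12) = 0.003504
q = r − ln(F/S)/T = 0.0634 − 0.003504 = 0.059896
q = 5.99%

5.99%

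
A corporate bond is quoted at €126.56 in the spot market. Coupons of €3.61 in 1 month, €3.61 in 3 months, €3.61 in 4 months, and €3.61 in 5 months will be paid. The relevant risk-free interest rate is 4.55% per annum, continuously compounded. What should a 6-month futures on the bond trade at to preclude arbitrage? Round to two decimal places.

PV(coupons) I = 3.61·e^(−0.0455·1/12) + 3.61·e^(−0.0455·3/12) + 3.61·e^(−0.0455·4/12) + 3.61·e^(−0.0455·5/12)
I = 3.5963 + 3.5692 + 3.5557 + 3.5422 = 14.2634
F = (S − I)·e^(rT) = (126.56 − 14.2634) · e^(0.0455·6/12)
= 112.2966 · e^0.022750 = 112.2966 × 1.023011 = €114.88

€114.88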